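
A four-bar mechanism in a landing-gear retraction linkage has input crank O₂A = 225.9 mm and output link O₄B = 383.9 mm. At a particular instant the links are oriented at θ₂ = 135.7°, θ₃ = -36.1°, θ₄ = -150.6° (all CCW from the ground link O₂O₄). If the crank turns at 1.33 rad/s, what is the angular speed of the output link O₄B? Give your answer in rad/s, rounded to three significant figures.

0.123

ω₂ = 1.33 rad/s
Differentiating the loop-closure r₂e^{iθ₂}+r₃e^{iθ₃}=r₁+r₄e^{iθ₄} gives r₂ω₂e^{iθ₂}+r₃ω₃e^{iθ₃}=r₄ω₄e^{iθ₄}.
Eliminating the other unknown: ω₄ = r₂ω₂ sin(θ₂−θ₃) / [r₄ sin(θ₄−θ₃)].
Numerator sine = +0.14263; denominator sine = -0.90996.
Result = 0.2259·1.33·(+0.14263) / (0.3839·(-0.90996)) = -0.12267 rad/s; magnitude 0.12267 rad/s.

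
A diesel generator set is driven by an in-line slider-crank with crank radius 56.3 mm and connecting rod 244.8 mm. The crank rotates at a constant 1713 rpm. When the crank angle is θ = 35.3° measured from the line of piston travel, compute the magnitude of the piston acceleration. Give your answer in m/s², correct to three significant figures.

ω = 2π·1713/60 = 179.4 rad/s
x(θ) = r cosθ + √(L² − r² sin²θ); with ω constant, a = ω²·d²x/dθ².
d²x/dθ² = −r cosθ − r²(cos2θ)/√u − r⁴ sin²2θ/(4u^{3/2}),  u = L² − r² sin²θ = 0.0588686 m².
Substituting r = 0.0563 m, L = 0.2448 m, θ = 35.3°: d²x/dθ² = -0.050444 m.
a = ω²·d²x/dθ² = (179.4)²·(-0.050444) = -1623.2 m/s²;  |a| = 1623.2 m/s².

1620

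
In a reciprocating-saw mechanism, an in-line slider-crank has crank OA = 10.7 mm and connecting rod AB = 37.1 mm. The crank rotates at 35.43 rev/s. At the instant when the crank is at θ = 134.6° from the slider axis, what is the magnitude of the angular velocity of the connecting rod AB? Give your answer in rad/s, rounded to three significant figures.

46.1

ω = 222.6 rad/s (converted from 35.43 rev/s).
The rod makes angle φ with the slider axis where L sinφ = r sinθ; differentiating, L cosφ·φ̇ = r ω cosθ.
L cosφ = √(L² − r² sin²θ) = 0.036309 m.
|ω_rod| = r ω |cosθ| / √(L² − r² sin²θ) = 0.0107·222.6·0.70215/0.036309 = 46.063 rad/s.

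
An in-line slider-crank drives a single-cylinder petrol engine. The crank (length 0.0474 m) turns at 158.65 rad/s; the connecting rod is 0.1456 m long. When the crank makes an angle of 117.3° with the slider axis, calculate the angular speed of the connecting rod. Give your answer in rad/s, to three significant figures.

ω = 158.7 rad/s
The rod makes angle φ with the slider axis where L sinφ = r sinθ; differentiating, L cosφ·φ̇ = r ω cosθ.
L cosφ = √(L² − r² sin²θ) = 0.13937 m.
|ω_rod| = r ω |cosθ| / √(L² − r² sin²θ) = 0.0474·158.7·0.45865/0.13937 = 24.747 rad/s.

24.7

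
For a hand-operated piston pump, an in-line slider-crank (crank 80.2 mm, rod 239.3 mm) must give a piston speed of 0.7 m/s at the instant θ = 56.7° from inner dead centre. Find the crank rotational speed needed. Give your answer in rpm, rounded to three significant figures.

83.7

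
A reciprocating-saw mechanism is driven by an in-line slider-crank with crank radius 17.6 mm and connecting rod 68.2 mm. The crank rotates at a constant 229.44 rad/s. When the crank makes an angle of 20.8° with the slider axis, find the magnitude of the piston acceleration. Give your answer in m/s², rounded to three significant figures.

1050

ω = 229.4 rad/s
x(θ) = r cosθ + √(L² − r² sin²θ); with ω constant, a = ω²·d²x/dθ².
d²x/dθ² = −r cosθ − r²(cos2θ)/√u − r⁴ sin²2θ/(4u^{3/2}),  u = L² − r² sin²θ = 0.00461218 m².
Substituting r = 0.0176 m, L = 0.0682 m, θ = 20.8°: d²x/dθ² = -0.019897 m.
a = ω²·d²x/dθ² = (229.4)²·(-0.019897) = -1047.5 m/s²;  |a| = 1047.5 m/s².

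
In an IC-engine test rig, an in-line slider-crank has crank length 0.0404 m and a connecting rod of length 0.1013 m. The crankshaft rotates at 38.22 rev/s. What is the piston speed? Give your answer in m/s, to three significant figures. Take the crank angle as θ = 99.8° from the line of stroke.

8.85

ω = 2π·38.2 = 240.1 rad/s
For an in-line slider-crank, x = r cosθ + √(L² − r² sin²θ), so v = −rω sinθ·[1 + r cosθ/√(L² − r² sin²θ)].
With r = 0.0404 m, L = 0.1013 m, θ = 99.8°: √(L² − r² sin²θ) = 0.093149 m.
v = −0.0404·240.1·0.98541·[1 + 0.0404·-0.17021/0.093149] = -8.8545 m/s.
|v| = 8.8545 m/s.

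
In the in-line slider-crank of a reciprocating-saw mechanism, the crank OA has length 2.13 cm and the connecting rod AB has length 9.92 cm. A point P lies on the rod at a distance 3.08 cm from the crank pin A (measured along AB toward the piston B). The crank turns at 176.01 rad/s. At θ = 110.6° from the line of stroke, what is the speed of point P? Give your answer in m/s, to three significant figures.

3.54

ω = 176 rad/s.  Crank-pin speed |V_A| = rω = 3.749 m/s, perpendicular to OA.
Rod angle: sinφ = −(r/L) sinθ ⇒ φ = -11.595°; ω_rod = −rω cosθ/√(L²−r²sin²θ) = +13.574 rad/s.
V_P = V_A + ω_rod × AP, with AP = 0.0308 m along the rod.
Components: V_Px = −rω sinθ − a·ω_rod·sinφ = -3.4253 m/s;  V_Py = rω cosθ + a·ω_rod·cosφ = -0.90951 m/s.
|V_P| = √(V_Px² + V_Py²) = 3.544 m/s.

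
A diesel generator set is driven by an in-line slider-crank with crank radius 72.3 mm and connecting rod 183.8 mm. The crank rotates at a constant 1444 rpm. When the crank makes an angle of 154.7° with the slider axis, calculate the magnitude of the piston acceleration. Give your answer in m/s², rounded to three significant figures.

1060

ω = 2π·1444/60 = 151.2 rad/s
x(θ) = r cosθ + √(L² − r² sin²θ); with ω constant, a = ω²·d²x/dθ².
d²x/dθ² = −r cosθ − r²(cos2θ)/√u − r⁴ sin²2θ/(4u^{3/2}),  u = L² − r² sin²θ = 0.0328278 m².
Substituting r = 0.0723 m, L = 0.1838 m, θ = 154.7°: d²x/dθ² = +0.046367 m.
a = ω²·d²x/dθ² = (151.2)²·(+0.046367) = +1060.2 m/s²;  |a| = 1060.2 m/s².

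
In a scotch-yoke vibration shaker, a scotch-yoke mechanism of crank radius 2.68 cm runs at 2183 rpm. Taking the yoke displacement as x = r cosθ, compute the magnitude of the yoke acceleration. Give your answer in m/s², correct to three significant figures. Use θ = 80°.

ω = 228.6 rad/s (from 2183 rpm).
x = r cosθ ⇒ ẍ = −rω² cosθ (ω constant).
|a| = rω²|cosθ| = 0.0268·(228.6)²·|cos 80°| = 243.2 m/s².

243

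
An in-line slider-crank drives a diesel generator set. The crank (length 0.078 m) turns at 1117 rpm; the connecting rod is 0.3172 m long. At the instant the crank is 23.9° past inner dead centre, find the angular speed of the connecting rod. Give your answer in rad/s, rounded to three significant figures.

26.4

ω = 117 rad/s (converted from 1117 rpm).
The rod makes angle φ with the slider axis where L sinφ = r sinθ; differentiating, L cosφ·φ̇ = r ω cosθ.
L cosφ = √(L² − r² sin²θ) = 0.31562 m.
|ω_rod| = r ω |cosθ| / √(L² − r² sin²θ) = 0.078·117·0.91425/0.31562 = 26.429 rad/s.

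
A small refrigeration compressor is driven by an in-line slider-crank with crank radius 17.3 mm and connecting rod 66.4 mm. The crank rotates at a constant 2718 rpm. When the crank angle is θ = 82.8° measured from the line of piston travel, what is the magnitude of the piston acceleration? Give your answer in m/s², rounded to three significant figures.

190

ω = 2π·2718/60 = 284.6 rad/s
x(θ) = r cosθ + √(L² − r² sin²θ); with ω constant, a = ω²·d²x/dθ².
d²x/dθ² = −r cosθ − r²(cos2θ)/√u − r⁴ sin²2θ/(4u^{3/2}),  u = L² − r² sin²θ = 0.00411437 m².
Substituting r = 0.0173 m, L = 0.0664 m, θ = 82.8°: d²x/dθ² = +0.0023459 m.
a = ω²·d²x/dθ² = (284.6)²·(+0.0023459) = +190.05 m/s²;  |a| = 190.05 m/s².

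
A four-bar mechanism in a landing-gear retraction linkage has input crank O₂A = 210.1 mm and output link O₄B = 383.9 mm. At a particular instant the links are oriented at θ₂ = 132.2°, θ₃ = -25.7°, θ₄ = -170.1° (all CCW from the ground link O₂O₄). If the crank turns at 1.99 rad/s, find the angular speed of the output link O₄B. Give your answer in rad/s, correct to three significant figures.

ω₂ = 1.99 rad/s
Differentiating the loop-closure r₂e^{iθ₂}+r₃e^{iθ₃}=r₁+r₄e^{iθ₄} gives r₂ω₂e^{iθ₂}+r₃ω₃e^{iθ₃}=r₄ω₄e^{iθ₄}.
Eliminating the other unknown: ω₄ = r₂ω₂ sin(θ₂−θ₃) / [r₄ sin(θ₄−θ₃)].
Numerator sine = +0.37622; denominator sine = -0.58212.
Result = 0.2101·1.99·(+0.37622) / (0.3839·(-0.58212)) = -0.70387 rad/s; magnitude 0.70387 rad/s.

0.704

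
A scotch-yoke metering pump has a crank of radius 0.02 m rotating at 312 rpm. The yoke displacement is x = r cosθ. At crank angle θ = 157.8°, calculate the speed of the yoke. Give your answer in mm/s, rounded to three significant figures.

247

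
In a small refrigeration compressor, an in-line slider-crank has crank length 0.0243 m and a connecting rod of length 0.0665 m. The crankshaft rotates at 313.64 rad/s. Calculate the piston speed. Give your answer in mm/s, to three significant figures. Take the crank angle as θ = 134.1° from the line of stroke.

ω = 313.6 rad/s
For an in-line slider-crank, x = r cosθ + √(L² − r² sin²θ), so v = −rω sinθ·[1 + r cosθ/√(L² − r² sin²θ)].
With r = 0.0243 m, L = 0.0665 m, θ = 134.1°: √(L² − r² sin²θ) = 0.06417 m.
v = −0.0243·313.6·0.71813·[1 + 0.0243·-0.69591/0.06417] = -4.0308 m/s.
|v| = 4.0308 m/s = 4030.8 mm/s.

4030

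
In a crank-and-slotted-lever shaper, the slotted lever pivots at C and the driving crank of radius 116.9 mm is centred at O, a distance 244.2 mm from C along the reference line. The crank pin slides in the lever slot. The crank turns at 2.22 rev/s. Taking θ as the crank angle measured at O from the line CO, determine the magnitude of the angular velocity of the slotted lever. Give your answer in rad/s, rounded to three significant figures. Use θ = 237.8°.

0.503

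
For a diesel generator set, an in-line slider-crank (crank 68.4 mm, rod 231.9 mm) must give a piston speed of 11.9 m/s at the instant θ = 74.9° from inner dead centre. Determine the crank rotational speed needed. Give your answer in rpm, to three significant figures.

1590

For an in-line slider-crank, |v_piston| = rω|sinθ|·[1 + r cosθ/√(L² − r² sin²θ)].
With r = 0.0684 m, L = 0.2319 m, θ = 74.9°: the bracketed kinematic factor |dx/dθ| = 0.071332 m.
ω = v/|dx/dθ| = 11.9/0.071332 = 166.83 rad/s.
N = 60ω/(2π) = 1593.1 rpm.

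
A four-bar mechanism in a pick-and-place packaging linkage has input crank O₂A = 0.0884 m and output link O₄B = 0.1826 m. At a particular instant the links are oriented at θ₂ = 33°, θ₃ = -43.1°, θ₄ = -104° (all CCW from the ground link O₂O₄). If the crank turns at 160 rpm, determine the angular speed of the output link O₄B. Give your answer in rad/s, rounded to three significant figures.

9.01

ω₂ = 16.76 rad/s (from 160 rpm).
Differentiating the loop-closure r₂e^{iθ₂}+r₃e^{iθ₃}=r₁+r₄e^{iθ₄} gives r₂ω₂e^{iθ₂}+r₃ω₃e^{iθ₃}=r₄ω₄e^{iθ₄}.
Eliminating the other unknown: ω₄ = r₂ω₂ sin(θ₂−θ₃) / [r₄ sin(θ₄−θ₃)].
Numerator sine = +0.97072; denominator sine = -0.87377.
Result = 0.0884·16.76·(+0.97072) / (0.1826·(-0.87377)) = -9.0114 rad/s; magnitude 9.0114 rad/s.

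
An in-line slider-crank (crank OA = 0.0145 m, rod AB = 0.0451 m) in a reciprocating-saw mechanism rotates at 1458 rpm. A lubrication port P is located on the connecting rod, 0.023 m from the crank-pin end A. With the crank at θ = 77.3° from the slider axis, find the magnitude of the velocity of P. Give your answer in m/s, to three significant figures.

ω = 152.7 rad/s.  Crank-pin speed |V_A| = rω = 2.2139 m/s, perpendicular to OA.
Rod angle: sinφ = −(r/L) sinθ ⇒ φ = -18.279°; ω_rod = −rω cosθ/√(L²−r²sin²θ) = -11.365 rad/s.
V_P = V_A + ω_rod × AP, with AP = 0.023 m along the rod.
Components: V_Px = −rω sinθ − a·ω_rod·sinφ = -2.2417 m/s;  V_Py = rω cosθ + a·ω_rod·cosφ = +0.2385 m/s.
|V_P| = √(V_Px² + V_Py²) = 2.2544 m/s.

2.25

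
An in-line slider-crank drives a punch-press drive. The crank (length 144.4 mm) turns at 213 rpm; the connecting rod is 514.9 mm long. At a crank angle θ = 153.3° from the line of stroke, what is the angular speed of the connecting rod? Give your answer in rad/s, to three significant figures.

ω = 22.31 rad/s (converted from 213 rpm).
The rod makes angle φ with the slider axis where L sinφ = r sinθ; differentiating, L cosφ·φ̇ = r ω cosθ.
L cosφ = √(L² − r² sin²θ) = 0.5108 m.
|ω_rod| = r ω |cosθ| / √(L² − r² sin²θ) = 0.1444·22.31·0.89337/0.5108 = 5.6333 rad/s.

5.63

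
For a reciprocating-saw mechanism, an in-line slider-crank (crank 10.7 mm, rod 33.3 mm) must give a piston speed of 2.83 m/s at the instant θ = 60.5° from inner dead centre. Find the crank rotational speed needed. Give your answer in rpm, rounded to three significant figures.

2490

For an in-line slider-crank, |v_piston| = rω|sinθ|·[1 + r cosθ/√(L² − r² sin²θ)].
With r = 0.0107 m, L = 0.0333 m, θ = 60.5°: the bracketed kinematic factor |dx/dθ| = 0.010848 m.
ω = v/|dx/dθ| = 2.83/0.010848 = 260.89 rad/s.
N = 60ω/(2π) = 2491.3 rpm.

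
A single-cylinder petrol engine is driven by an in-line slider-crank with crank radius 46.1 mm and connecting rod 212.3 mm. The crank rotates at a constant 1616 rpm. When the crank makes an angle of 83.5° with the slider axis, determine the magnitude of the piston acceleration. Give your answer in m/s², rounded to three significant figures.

ω = 2π·1616/60 = 169.2 rad/s
x(θ) = r cosθ + √(L² − r² sin²θ); with ω constant, a = ω²·d²x/dθ².
d²x/dθ² = −r cosθ − r²(cos2θ)/√u − r⁴ sin²2θ/(4u^{3/2}),  u = L² − r² sin²θ = 0.0429733 m².
Substituting r = 0.0461 m, L = 0.2123 m, θ = 83.5°: d²x/dθ² = +0.004764 m.
a = ω²·d²x/dθ² = (169.2)²·(+0.004764) = +136.43 m/s²;  |a| = 136.43 m/s².

136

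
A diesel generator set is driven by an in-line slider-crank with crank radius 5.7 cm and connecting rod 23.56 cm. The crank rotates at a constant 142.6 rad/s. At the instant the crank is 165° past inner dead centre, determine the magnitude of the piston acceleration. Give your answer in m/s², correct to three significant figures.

875

ω = 142.6 rad/s
x(θ) = r cosθ + √(L² − r² sin²θ); with ω constant, a = ω²·d²x/dθ².
d²x/dθ² = −r cosθ − r²(cos2θ)/√u − r⁴ sin²2θ/(4u^{3/2}),  u = L² − r² sin²θ = 0.0552897 m².
Substituting r = 0.057 m, L = 0.2356 m, θ = 165°: d²x/dθ² = +0.043041 m.
a = ω²·d²x/dθ² = (142.6)²·(+0.043041) = +875.22 m/s²;  |a| = 875.22 m/s².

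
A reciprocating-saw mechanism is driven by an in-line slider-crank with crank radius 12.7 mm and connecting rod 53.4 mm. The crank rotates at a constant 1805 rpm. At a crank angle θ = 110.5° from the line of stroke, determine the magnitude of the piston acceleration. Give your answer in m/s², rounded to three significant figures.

ω = 2π·1805/60 = 189 rad/s
x(θ) = r cosθ + √(L² − r² sin²θ); with ω constant, a = ω²·d²x/dθ².
d²x/dθ² = −r cosθ − r²(cos2θ)/√u − r⁴ sin²2θ/(4u^{3/2}),  u = L² − r² sin²θ = 0.00271005 m².
Substituting r = 0.0127 m, L = 0.0534 m, θ = 110.5°: d²x/dθ² = +0.0067661 m.
a = ω²·d²x/dθ² = (189)²·(+0.0067661) = +241.74 m/s²;  |a| = 241.74 m/s².

242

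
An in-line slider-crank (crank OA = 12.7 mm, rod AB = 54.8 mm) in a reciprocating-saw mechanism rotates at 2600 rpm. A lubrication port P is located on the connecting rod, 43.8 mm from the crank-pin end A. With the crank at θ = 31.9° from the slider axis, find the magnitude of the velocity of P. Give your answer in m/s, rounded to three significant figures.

2.20

ω = 272.3 rad/s.  Crank-pin speed |V_A| = rω = 3.4578 m/s, perpendicular to OA.
Rod angle: sinφ = −(r/L) sinθ ⇒ φ = -7.034°; ω_rod = −rω cosθ/√(L²−r²sin²θ) = -53.976 rad/s.
V_P = V_A + ω_rod × AP, with AP = 0.0438 m along the rod.
Components: V_Px = −rω sinθ − a·ω_rod·sinφ = -2.1168 m/s;  V_Py = rω cosθ + a·ω_rod·cosφ = +0.58927 m/s.
|V_P| = √(V_Px² + V_Py²) = 2.1973 m/s.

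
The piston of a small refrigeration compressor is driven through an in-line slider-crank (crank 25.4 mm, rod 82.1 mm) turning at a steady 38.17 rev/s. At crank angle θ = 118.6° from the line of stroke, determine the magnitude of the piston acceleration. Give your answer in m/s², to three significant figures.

ω = 2π·38.2 = 239.8 rad/s
x(θ) = r cosθ + √(L² − r² sin²θ); with ω constant, a = ω²·d²x/dθ².
d²x/dθ² = −r cosθ − r²(cos2θ)/√u − r⁴ sin²2θ/(4u^{3/2}),  u = L² − r² sin²θ = 0.00624309 m².
Substituting r = 0.0254 m, L = 0.0821 m, θ = 118.6°: d²x/dθ² = +0.016433 m.
a = ω²·d²x/dθ² = (239.8)²·(+0.016433) = +945.19 m/s²;  |a| = 945.19 m/s².

945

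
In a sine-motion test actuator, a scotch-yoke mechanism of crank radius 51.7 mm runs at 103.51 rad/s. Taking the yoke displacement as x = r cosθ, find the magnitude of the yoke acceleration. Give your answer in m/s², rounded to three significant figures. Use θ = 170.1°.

ω = 103.5 rad/s
x = r cosθ ⇒ ẍ = −rω² cosθ (ω constant).
|a| = rω²|cosθ| = 0.0517·(103.5)²·|cos 170.1°| = 545.68 m/s².

546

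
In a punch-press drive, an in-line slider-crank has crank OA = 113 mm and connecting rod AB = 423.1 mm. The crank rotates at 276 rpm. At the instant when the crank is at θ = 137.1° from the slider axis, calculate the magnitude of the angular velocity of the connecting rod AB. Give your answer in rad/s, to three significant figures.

5.75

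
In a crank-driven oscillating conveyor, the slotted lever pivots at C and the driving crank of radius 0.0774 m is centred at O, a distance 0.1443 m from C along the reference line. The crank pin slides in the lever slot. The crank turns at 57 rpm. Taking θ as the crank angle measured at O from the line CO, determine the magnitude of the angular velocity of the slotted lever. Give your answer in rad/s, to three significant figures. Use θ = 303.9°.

ω = 5.969 rad/s (from 57 rpm).
Crank pin A relative to C: A = (d + r cosθ, r sinθ); lever angle φ = atan2(r sinθ, d + r cosθ).
Differentiating tanφ: φ̇ = rω(d cosθ + r)/(d² + r² + 2dr cosθ).
d² + r² + 2dr cosθ = |CA|² = 0.039272 m²;  d cosθ + r = +0.15788 m.
|ω_lever| = |0.0774·5.969·+0.15788| / 0.039272 = 1.8574 rad/s.

1.86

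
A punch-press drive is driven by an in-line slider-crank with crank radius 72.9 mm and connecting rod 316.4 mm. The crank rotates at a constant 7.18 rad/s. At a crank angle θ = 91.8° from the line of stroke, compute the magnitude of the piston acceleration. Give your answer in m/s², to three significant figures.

ω = 7.18 rad/s
x(θ) = r cosθ + √(L² − r² sin²θ); with ω constant, a = ω²·d²x/dθ².
d²x/dθ² = −r cosθ − r²(cos2θ)/√u − r⁴ sin²2θ/(4u^{3/2}),  u = L² − r² sin²θ = 0.0947998 m².
Substituting r = 0.0729 m, L = 0.3164 m, θ = 91.8°: d²x/dθ² = +0.019515 m.
a = ω²·d²x/dθ² = (7.18)²·(+0.019515) = +1.0061 m/s²;  |a| = 1.0061 m/s².

1.01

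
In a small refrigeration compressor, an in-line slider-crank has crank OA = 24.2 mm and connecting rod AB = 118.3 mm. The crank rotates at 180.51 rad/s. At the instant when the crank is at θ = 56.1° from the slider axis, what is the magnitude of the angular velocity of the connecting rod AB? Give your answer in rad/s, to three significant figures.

ω = 180.5 rad/s
The rod makes angle φ with the slider axis where L sinφ = r sinθ; differentiating, L cosφ·φ̇ = r ω cosθ.
L cosφ = √(L² − r² sin²θ) = 0.11658 m.
|ω_rod| = r ω |cosθ| / √(L² − r² sin²θ) = 0.0242·180.5·0.55775/0.11658 = 20.899 rad/s.

20.9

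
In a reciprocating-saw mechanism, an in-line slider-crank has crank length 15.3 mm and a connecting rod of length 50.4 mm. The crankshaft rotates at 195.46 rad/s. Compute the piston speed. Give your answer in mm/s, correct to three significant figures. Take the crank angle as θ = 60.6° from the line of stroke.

3010

ω = 195.5 rad/s
For an in-line slider-crank, x = r cosθ + √(L² − r² sin²θ), so v = −rω sinθ·[1 + r cosθ/√(L² − r² sin²θ)].
With r = 0.0153 m, L = 0.0504 m, θ = 60.6°: √(L² − r² sin²θ) = 0.048605 m.
v = −0.0153·195.5·0.87121·[1 + 0.0153·0.49090/0.048605] = -3.008 m/s.
|v| = 3.008 m/s = 3008 mm/s.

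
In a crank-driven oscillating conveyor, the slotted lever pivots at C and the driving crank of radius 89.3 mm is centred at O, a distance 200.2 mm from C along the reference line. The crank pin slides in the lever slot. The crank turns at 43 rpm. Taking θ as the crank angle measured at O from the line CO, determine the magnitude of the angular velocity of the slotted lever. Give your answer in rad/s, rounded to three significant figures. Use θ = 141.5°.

ω = 4.503 rad/s (from 43 rpm).
Crank pin A relative to C: A = (d + r cosθ, r sinθ); lever angle φ = atan2(r sinθ, d + r cosθ).
Differentiating tanφ: φ̇ = rω(d cosθ + r)/(d² + r² + 2dr cosθ).
d² + r² + 2dr cosθ = |CA|² = 0.0200718 m²;  d cosθ + r = -0.067378 m.
|ω_lever| = |0.0893·4.503·-0.067378| / 0.0200718 = 1.3498 rad/s.

1.35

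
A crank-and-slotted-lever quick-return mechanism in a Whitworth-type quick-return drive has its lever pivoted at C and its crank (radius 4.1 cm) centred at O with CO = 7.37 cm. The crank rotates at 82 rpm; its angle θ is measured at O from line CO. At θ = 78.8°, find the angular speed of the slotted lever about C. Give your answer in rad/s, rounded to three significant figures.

2.35

ω = 8.587 rad/s (from 82 rpm).
Crank pin A relative to C: A = (d + r cosθ, r sinθ); lever angle φ = atan2(r sinθ, d + r cosθ).
Differentiating tanφ: φ̇ = rω(d cosθ + r)/(d² + r² + 2dr cosθ).
d² + r² + 2dr cosθ = |CA|² = 0.00828653 m²;  d cosθ + r = +0.055315 m.
|ω_lever| = |0.041·8.587·+0.055315| / 0.00828653 = 2.3502 rad/s.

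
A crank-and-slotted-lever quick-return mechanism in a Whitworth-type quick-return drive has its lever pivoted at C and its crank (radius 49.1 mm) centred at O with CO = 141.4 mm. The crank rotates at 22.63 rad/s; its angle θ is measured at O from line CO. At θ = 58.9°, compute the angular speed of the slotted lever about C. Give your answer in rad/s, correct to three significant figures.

ω = 22.63 rad/s
Crank pin A relative to C: A = (d + r cosθ, r sinθ); lever angle φ = atan2(r sinθ, d + r cosθ).
Differentiating tanφ: φ̇ = rω(d cosθ + r)/(d² + r² + 2dr cosθ).
d² + r² + 2dr cosθ = |CA|² = 0.0295771 m²;  d cosθ + r = +0.12214 m.
|ω_lever| = |0.0491·22.63·+0.12214| / 0.0295771 = 4.5884 rad/s.

4.59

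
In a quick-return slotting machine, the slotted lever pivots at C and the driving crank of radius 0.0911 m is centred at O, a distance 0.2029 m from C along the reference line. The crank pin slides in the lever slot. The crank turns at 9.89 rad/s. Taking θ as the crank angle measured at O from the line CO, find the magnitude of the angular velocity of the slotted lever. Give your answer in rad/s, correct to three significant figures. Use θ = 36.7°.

ω = 9.89 rad/s
Crank pin A relative to C: A = (d + r cosθ, r sinθ); lever angle φ = atan2(r sinθ, d + r cosθ).
Differentiating tanφ: φ̇ = rω(d cosθ + r)/(d² + r² + 2dr cosθ).
d² + r² + 2dr cosθ = |CA|² = 0.079108 m²;  d cosθ + r = +0.25378 m.
|ω_lever| = |0.0911·9.89·+0.25378| / 0.079108 = 2.8904 rad/s.

2.89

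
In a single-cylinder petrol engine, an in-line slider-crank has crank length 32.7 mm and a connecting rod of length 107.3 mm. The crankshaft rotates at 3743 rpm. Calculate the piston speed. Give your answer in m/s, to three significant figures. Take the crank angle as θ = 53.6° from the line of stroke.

12.2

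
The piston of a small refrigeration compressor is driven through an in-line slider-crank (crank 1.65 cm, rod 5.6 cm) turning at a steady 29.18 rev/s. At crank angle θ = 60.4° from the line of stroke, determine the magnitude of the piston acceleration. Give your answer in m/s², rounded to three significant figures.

190

ω = 2π·29.2 = 183.3 rad/s
x(θ) = r cosθ + √(L² − r² sin²θ); with ω constant, a = ω²·d²x/dθ².
d²x/dθ² = −r cosθ − r²(cos2θ)/√u − r⁴ sin²2θ/(4u^{3/2}),  u = L² − r² sin²θ = 0.00293017 m².
Substituting r = 0.0165 m, L = 0.056 m, θ = 60.4°: d²x/dθ² = -0.0056609 m.
a = ω²·d²x/dθ² = (183.3)²·(-0.0056609) = -190.29 m/s²;  |a| = 190.29 m/s².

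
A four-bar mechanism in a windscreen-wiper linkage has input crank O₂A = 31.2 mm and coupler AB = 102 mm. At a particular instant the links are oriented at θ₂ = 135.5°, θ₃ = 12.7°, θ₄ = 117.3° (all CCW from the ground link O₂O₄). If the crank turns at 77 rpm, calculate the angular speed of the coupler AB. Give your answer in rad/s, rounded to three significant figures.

ω₂ = 8.063 rad/s (from 77 rpm).
Differentiating the loop-closure r₂e^{iθ₂}+r₃e^{iθ₃}=r₁+r₄e^{iθ₄} gives r₂ω₂e^{iθ₂}+r₃ω₃e^{iθ₃}=r₄ω₄e^{iθ₄}.
Eliminating the other unknown: ω₃ = r₂ω₂ sin(θ₄−θ₂) / [r₃ sin(θ₃−θ₄)].
Numerator sine = -0.31233; denominator sine = -0.96771.
Result = 0.0312·8.063·(-0.31233) / (0.102·(-0.96771)) = +0.79607 rad/s; magnitude 0.79607 rad/s.

0.796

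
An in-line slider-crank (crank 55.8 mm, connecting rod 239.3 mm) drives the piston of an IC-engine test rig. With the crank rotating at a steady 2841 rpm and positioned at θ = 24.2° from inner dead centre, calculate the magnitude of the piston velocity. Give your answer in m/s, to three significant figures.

ω = 2π·2841/60 = 297.5 rad/s
For an in-line slider-crank, x = r cosθ + √(L² − r² sin²θ), so v = −rω sinθ·[1 + r cosθ/√(L² − r² sin²θ)].
With r = 0.0558 m, L = 0.2393 m, θ = 24.2°: √(L² − r² sin²θ) = 0.2382 m.
v = −0.0558·297.5·0.40992·[1 + 0.0558·0.91212/0.2382] = -8.2592 m/s.
|v| = 8.2592 m/s.

8.26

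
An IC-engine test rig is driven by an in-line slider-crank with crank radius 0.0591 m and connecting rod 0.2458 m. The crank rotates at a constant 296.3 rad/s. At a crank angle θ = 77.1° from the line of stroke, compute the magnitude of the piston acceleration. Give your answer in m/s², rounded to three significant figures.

ω = 296.3 rad/s
x(θ) = r cosθ + √(L² − r² sin²θ); with ω constant, a = ω²·d²x/dθ².
d²x/dθ² = −r cosθ − r²(cos2θ)/√u − r⁴ sin²2θ/(4u^{3/2}),  u = L² − r² sin²θ = 0.0570989 m².
Substituting r = 0.0591 m, L = 0.2458 m, θ = 77.1°: d²x/dθ² = -7.6381e-05 m.
a = ω²·d²x/dθ² = (296.3)²·(-7.6381e-05) = -6.7058 m/s²;  |a| = 6.7058 m/s².

6.71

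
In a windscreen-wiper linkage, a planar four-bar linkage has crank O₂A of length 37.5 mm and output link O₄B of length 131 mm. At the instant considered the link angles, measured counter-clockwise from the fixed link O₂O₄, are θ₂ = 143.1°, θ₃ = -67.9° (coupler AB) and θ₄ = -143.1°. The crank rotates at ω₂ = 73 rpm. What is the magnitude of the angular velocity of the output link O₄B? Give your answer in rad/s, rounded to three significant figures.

1.17

ω₂ = 7.645 rad/s (from 73 rpm).
Differentiating the loop-closure r₂e^{iθ₂}+r₃e^{iθ₃}=r₁+r₄e^{iθ₄} gives r₂ω₂e^{iθ₂}+r₃ω₃e^{iθ₃}=r₄ω₄e^{iθ₄}.
Eliminating the other unknown: ω₄ = r₂ω₂ sin(θ₂−θ₃) / [r₄ sin(θ₄−θ₃)].
Numerator sine = -0.51504; denominator sine = -0.96682.
Result = 0.0375·7.645·(-0.51504) / (0.131·(-0.96682)) = +1.1657 rad/s; magnitude 1.1657 rad/s.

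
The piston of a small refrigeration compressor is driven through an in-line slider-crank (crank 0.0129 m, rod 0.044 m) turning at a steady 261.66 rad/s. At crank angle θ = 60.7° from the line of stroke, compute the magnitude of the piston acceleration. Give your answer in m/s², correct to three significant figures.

297

ω = 261.7 rad/s
x(θ) = r cosθ + √(L² − r² sin²θ); with ω constant, a = ω²·d²x/dθ².
d²x/dθ² = −r cosθ − r²(cos2θ)/√u − r⁴ sin²2θ/(4u^{3/2}),  u = L² − r² sin²θ = 0.00180944 m².
Substituting r = 0.0129 m, L = 0.044 m, θ = 60.7°: d²x/dθ² = -0.0043403 m.
a = ω²·d²x/dθ² = (261.7)²·(-0.0043403) = -297.17 m/s²;  |a| = 297.17 m/s².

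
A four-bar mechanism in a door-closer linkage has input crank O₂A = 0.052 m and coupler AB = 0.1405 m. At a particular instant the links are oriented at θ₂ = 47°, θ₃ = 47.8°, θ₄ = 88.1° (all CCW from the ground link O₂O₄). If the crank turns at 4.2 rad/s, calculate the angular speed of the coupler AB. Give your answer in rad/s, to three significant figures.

1.58

ω₂ = 4.2 rad/s
Differentiating the loop-closure r₂e^{iθ₂}+r₃e^{iθ₃}=r₁+r₄e^{iθ₄} gives r₂ω₂e^{iθ₂}+r₃ω₃e^{iθ₃}=r₄ω₄e^{iθ₄}.
Eliminating the other unknown: ω₃ = r₂ω₂ sin(θ₄−θ₂) / [r₃ sin(θ₃−θ₄)].
Numerator sine = +0.65738; denominator sine = -0.64679.
Result = 0.052·4.2·(+0.65738) / (0.1405·(-0.64679)) = -1.5799 rad/s; magnitude 1.5799 rad/s.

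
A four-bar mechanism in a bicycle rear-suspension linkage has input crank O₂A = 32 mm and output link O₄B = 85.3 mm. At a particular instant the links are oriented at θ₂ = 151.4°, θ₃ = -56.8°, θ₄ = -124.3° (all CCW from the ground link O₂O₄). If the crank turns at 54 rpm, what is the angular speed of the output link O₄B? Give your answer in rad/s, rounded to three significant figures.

1.09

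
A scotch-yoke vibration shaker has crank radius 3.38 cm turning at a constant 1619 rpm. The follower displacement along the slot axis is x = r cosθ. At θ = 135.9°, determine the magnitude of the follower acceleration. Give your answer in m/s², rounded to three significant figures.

ω = 169.5 rad/s (from 1619 rpm).
x = r cosθ ⇒ ẍ = −rω² cosθ (ω constant).
|a| = rω²|cosθ| = 0.0338·(169.5)²·|cos 135.9°| = 697.7 m/s².

698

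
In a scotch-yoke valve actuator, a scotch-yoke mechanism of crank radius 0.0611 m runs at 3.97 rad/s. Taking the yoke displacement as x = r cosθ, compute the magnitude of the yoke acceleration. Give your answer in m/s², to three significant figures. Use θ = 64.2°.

0.419

ω = 3.97 rad/s
x = r cosθ ⇒ ẍ = −rω² cosθ (ω constant).
|a| = rω²|cosθ| = 0.0611·(3.97)²·|cos 64.2°| = 0.41912 m/s².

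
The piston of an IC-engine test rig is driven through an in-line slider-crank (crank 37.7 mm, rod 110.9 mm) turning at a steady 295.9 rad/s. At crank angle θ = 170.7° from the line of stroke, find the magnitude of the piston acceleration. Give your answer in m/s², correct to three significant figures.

ω = 295.9 rad/s
x(θ) = r cosθ + √(L² − r² sin²θ); with ω constant, a = ω²·d²x/dθ².
d²x/dθ² = −r cosθ − r²(cos2θ)/√u − r⁴ sin²2θ/(4u^{3/2}),  u = L² − r² sin²θ = 0.0122617 m².
Substituting r = 0.0377 m, L = 0.1109 m, θ = 170.7°: d²x/dθ² = +0.025002 m.
a = ω²·d²x/dθ² = (295.9)²·(+0.025002) = +2189.1 m/s²;  |a| = 2189.1 m/s².

2190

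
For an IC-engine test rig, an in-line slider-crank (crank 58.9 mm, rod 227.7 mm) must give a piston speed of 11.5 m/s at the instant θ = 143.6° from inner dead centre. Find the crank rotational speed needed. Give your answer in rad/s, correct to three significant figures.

For an in-line slider-crank, |v_piston| = rω|sinθ|·[1 + r cosθ/√(L² − r² sin²θ)].
With r = 0.0589 m, L = 0.2277 m, θ = 143.6°: the bracketed kinematic factor |dx/dθ| = 0.027588 m.
ω = v/|dx/dθ| = 11.5/0.027588 = 416.85 rad/s.

417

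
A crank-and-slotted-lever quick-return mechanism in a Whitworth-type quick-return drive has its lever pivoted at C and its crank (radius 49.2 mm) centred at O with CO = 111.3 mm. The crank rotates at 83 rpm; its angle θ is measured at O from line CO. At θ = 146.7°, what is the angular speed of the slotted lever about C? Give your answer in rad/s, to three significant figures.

3.31

ω = 8.692 rad/s (from 83 rpm).
Crank pin A relative to C: A = (d + r cosθ, r sinθ); lever angle φ = atan2(r sinθ, d + r cosθ).
Differentiating tanφ: φ̇ = rω(d cosθ + r)/(d² + r² + 2dr cosθ).
d² + r² + 2dr cosθ = |CA|² = 0.00565463 m²;  d cosθ + r = -0.043825 m.
|ω_lever| = |0.0492·8.692·-0.043825| / 0.00565463 = 3.3143 rad/s.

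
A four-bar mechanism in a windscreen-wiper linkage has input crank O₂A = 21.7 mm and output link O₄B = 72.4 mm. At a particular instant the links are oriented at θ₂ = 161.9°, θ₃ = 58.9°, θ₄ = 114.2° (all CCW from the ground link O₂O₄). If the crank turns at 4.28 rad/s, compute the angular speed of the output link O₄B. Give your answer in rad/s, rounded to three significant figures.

ω₂ = 4.28 rad/s
Differentiating the loop-closure r₂e^{iθ₂}+r₃e^{iθ₃}=r₁+r₄e^{iθ₄} gives r₂ω₂e^{iθ₂}+r₃ω₃e^{iθ₃}=r₄ω₄e^{iθ₄}.
Eliminating the other unknown: ω₄ = r₂ω₂ sin(θ₂−θ₃) / [r₄ sin(θ₄−θ₃)].
Numerator sine = +0.97437; denominator sine = +0.82214.
Result = 0.0217·4.28·(+0.97437) / (0.0724·(+0.82214)) = +1.5203 rad/s; magnitude 1.5203 rad/s.

1.52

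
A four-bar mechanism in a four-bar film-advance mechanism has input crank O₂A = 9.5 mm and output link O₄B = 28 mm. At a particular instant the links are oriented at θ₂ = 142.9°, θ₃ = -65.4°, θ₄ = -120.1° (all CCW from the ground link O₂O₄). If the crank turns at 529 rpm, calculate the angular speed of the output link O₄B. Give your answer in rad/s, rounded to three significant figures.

ω₂ = 55.4 rad/s (from 529 rpm).
Differentiating the loop-closure r₂e^{iθ₂}+r₃e^{iθ₃}=r₁+r₄e^{iθ₄} gives r₂ω₂e^{iθ₂}+r₃ω₃e^{iθ₃}=r₄ω₄e^{iθ₄}.
Eliminating the other unknown: ω₄ = r₂ω₂ sin(θ₂−θ₃) / [r₄ sin(θ₄−θ₃)].
Numerator sine = -0.47409; denominator sine = -0.81614.
Result = 0.0095·55.4·(-0.47409) / (0.028·(-0.81614)) = +10.918 rad/s; magnitude 10.918 rad/s.

10.9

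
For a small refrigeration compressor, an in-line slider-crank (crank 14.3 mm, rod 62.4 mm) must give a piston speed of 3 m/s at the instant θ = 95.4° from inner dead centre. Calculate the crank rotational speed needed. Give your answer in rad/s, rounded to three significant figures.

For an in-line slider-crank, |v_piston| = rω|sinθ|·[1 + r cosθ/√(L² − r² sin²θ)].
With r = 0.0143 m, L = 0.0624 m, θ = 95.4°: the bracketed kinematic factor |dx/dθ| = 0.013921 m.
ω = v/|dx/dθ| = 3/0.013921 = 215.5 rad/s.

215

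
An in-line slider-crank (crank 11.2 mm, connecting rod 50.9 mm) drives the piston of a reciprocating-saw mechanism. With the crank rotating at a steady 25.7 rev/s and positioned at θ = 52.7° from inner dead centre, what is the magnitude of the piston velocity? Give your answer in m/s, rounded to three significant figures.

ω = 2π·25.7 = 161.5 rad/s
For an in-line slider-crank, x = r cosθ + √(L² − r² sin²θ), so v = −rω sinθ·[1 + r cosθ/√(L² − r² sin²θ)].
With r = 0.0112 m, L = 0.0509 m, θ = 52.7°: √(L² − r² sin²θ) = 0.050114 m.
v = −0.0112·161.5·0.79547·[1 + 0.0112·0.60599/0.050114] = -1.6335 m/s.
|v| = 1.6335 m/s.

1.63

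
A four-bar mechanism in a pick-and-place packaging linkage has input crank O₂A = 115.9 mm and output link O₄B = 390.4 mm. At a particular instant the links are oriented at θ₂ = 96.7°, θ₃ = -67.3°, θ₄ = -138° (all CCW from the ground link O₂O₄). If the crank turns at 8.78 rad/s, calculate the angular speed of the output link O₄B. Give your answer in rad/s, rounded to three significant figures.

0.761

ω₂ = 8.78 rad/s
Differentiating the loop-closure r₂e^{iθ₂}+r₃e^{iθ₃}=r₁+r₄e^{iθ₄} gives r₂ω₂e^{iθ₂}+r₃ω₃e^{iθ₃}=r₄ω₄e^{iθ₄}.
Eliminating the other unknown: ω₄ = r₂ω₂ sin(θ₂−θ₃) / [r₄ sin(θ₄−θ₃)].
Numerator sine = +0.27564; denominator sine = -0.94380.
Result = 0.1159·8.78·(+0.27564) / (0.3904·(-0.94380)) = -0.76125 rad/s; magnitude 0.76125 rad/s.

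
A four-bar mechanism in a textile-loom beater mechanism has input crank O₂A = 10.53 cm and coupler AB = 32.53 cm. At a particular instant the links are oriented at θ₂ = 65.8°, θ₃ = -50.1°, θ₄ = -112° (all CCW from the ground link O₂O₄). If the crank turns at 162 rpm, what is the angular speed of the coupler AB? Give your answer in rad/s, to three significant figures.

ω₂ = 16.96 rad/s (from 162 rpm).
Differentiating the loop-closure r₂e^{iθ₂}+r₃e^{iθ₃}=r₁+r₄e^{iθ₄} gives r₂ω₂e^{iθ₂}+r₃ω₃e^{iθ₃}=r₄ω₄e^{iθ₄}.
Eliminating the other unknown: ω₃ = r₂ω₂ sin(θ₄−θ₂) / [r₃ sin(θ₃−θ₄)].
Numerator sine = -0.03839; denominator sine = +0.88213.
Result = 0.1053·16.96·(-0.03839) / (0.3253·(+0.88213)) = -0.23897 rad/s; magnitude 0.23897 rad/s.

0.239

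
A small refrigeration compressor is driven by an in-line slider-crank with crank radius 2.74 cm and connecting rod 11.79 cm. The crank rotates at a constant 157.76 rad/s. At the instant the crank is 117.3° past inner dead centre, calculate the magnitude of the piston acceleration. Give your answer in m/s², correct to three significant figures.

405

ω = 157.8 rad/s
x(θ) = r cosθ + √(L² − r² sin²θ); with ω constant, a = ω²·d²x/dθ².
d²x/dθ² = −r cosθ − r²(cos2θ)/√u − r⁴ sin²2θ/(4u^{3/2}),  u = L² − r² sin²θ = 0.0133076 m².
Substituting r = 0.0274 m, L = 0.1179 m, θ = 117.3°: d²x/dθ² = +0.016276 m.
a = ω²·d²x/dθ² = (157.8)²·(+0.016276) = +405.08 m/s²;  |a| = 405.08 m/s².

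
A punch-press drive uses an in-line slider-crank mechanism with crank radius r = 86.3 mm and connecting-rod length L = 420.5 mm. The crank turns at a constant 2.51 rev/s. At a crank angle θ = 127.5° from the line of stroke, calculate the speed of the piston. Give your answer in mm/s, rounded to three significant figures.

943

ω = 2π·2.51 = 15.77 rad/s
For an in-line slider-crank, x = r cosθ + √(L² − r² sin²θ), so v = −rω sinθ·[1 + r cosθ/√(L² − r² sin²θ)].
With r = 0.0863 m, L = 0.4205 m, θ = 127.5°: √(L² − r² sin²θ) = 0.41489 m.
v = −0.0863·15.77·0.79335·[1 + 0.0863·-0.60876/0.41489] = -0.94304 m/s.
|v| = 0.94304 m/s = 943.04 mm/s.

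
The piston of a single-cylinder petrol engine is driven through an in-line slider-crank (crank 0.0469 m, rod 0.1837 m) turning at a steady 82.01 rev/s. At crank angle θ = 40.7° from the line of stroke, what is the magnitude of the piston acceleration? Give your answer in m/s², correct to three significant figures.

9980

ω = 2π·82 = 515.3 rad/s
x(θ) = r cosθ + √(L² − r² sin²θ); with ω constant, a = ω²·d²x/dθ².
d²x/dθ² = −r cosθ − r²(cos2θ)/√u − r⁴ sin²2θ/(4u^{3/2}),  u = L² − r² sin²θ = 0.0328103 m².
Substituting r = 0.0469 m, L = 0.1837 m, θ = 40.7°: d²x/dθ² = -0.037571 m.
a = ω²·d²x/dθ² = (515.3)²·(-0.037571) = -9975.9 m/s²;  |a| = 9975.9 m/s².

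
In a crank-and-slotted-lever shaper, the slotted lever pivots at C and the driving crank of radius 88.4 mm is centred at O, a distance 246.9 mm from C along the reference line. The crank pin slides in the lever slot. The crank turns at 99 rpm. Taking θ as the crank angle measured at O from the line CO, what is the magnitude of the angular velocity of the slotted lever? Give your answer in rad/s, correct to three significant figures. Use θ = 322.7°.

2.52

ω = 10.37 rad/s (from 99 rpm).
Crank pin A relative to C: A = (d + r cosθ, r sinθ); lever angle φ = atan2(r sinθ, d + r cosθ).
Differentiating tanφ: φ̇ = rω(d cosθ + r)/(d² + r² + 2dr cosθ).
d² + r² + 2dr cosθ = |CA|² = 0.103498 m²;  d cosθ + r = +0.2848 m.
|ω_lever| = |0.0884·10.37·+0.2848| / 0.103498 = 2.5219 rad/s.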